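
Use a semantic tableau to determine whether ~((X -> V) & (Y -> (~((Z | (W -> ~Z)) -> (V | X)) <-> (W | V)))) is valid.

Assume the negation and expand:
Initial set: {~~((X -> V) & (Y -> (~((Z | (W -> ~Z)) -> (V | X)) <-> (W | V))))}.
~~((X -> V) & (Y -> (~((Z | (W -> ~Z)) -> (V | X)) <-> (W | V)))): α-rule — add (X -> V), (Y -> (~((Z | (W -> ~Z)) -> (V | X)) <-> (W | V))).
(X -> V): β-rule — branch into ~X  //  V.
  branch 1 (add ~X):
    (Y -> (~((Z | (W -> ~Z)) -> (V | X)) <-> (W | V))): β-rule — branch into ~Y  //  (~((Z | (W -> ~Z)) -> (V | X)) <-> (W | V)).
      branch 1.1 (add ~Y):
        ○ open, literals {X=false, Y=false}.
      branch 1.2 (add (~((Z | (W -> ~Z)) -> (V | X)) <-> (W | V))):
        (~((Z | (W -> ~Z)) -> (V | X)) <-> (W | V)): β-rule — branch into ~((Z | (W -> ~Z)) -> (V | X)), (W | V)  //  ~~((Z | (W -> ~Z)) -> (V | X)), ~(W | V).
          branch 1.2.1 (add ~((Z | (W -> ~Z)) -> (V | X)), (W | V)):
            ~((Z | (W -> ~Z)) -> (V | X)): α-rule — add (Z | (W -> ~Z)), ~(V | X).
            ~(V | X): α-rule — add ~V, ~X.
            (W | V): β-rule — branch into W  //  V.
              branch 1.2.1.1 (add W):
                (Z | (W -> ~Z)): β-rule — branch into Z  //  (W -> ~Z).
                  branch 1.2.1.1.1 (add Z):
                    ○ open, literals {V=false, W=true, X=false, Z=true}.
                  branch 1.2.1.1.2 (add (W -> ~Z)):
                    (W -> ~Z): β-rule — branch into ~W  //  ~Z.
                      branch 1.2.1.1.2.1 (add ~W):
                        × closes — contains both W and ~W.
                      branch 1.2.1.1.2.2 (add ~Z):
                        ○ open, literals {V=false, W=true, X=false, Z=false}.
              branch 1.2.1.2 (add V):
                × closes — contains both V and ~V.
          branch 1.2.2 (add ~~((Z | (W -> ~Z)) -> (V | X)), ~(W | V)):
            ~(W | V): α-rule — add ~W, ~V.
            ~~((Z | (W -> ~Z)) -> (V | X)): β-rule — branch into ~(Z | (W -> ~Z))  //  (V | X).
              branch 1.2.2.1 (add ~(Z | (W -> ~Z))):
                ~(Z | (W -> ~Z)): α-rule — add ~Z, ~(W -> ~Z).
                ~(W -> ~Z): α-rule — add W, ~~Z.
                × closes — contains both W and ~W.
              branch 1.2.2.2 (add (V | X)):
                (V | X): β-rule — branch into V  //  X.
                  branch 1.2.2.2.1 (add V):
                    × closes — contains both V and ~V.
                  branch 1.2.2.2.2 (add X):
                    × closes — contains both X and ~X.
  branch 2 (add V):
    (Y -> (~((Z | (W -> ~Z)) -> (V | X)) <-> (W | V))): β-rule — branch into ~Y  //  (~((Z | (W -> ~Z)) -> (V | X)) <-> (W | V)).
      branch 2.1 (add ~Y):
        ○ open, literals {V=true, Y=false}.
      branch 2.2 (add (~((Z | (W -> ~Z)) -> (V | X)) <-> (W | V))):
        (~((Z | (W -> ~Z)) -> (V | X)) <-> (W | V)): β-rule — branch into ~((Z | (W -> ~Z)) -> (V | X)), (W | V)  //  ~~((Z | (W -> ~Z)) -> (V | X)), ~(W | V).
          branch 2.2.1 (add ~((Z | (W -> ~Z)) -> (V | X)), (W | V)):
            ~((Z | (W -> ~Z)) -> (V | X)): α-rule — add (Z | (W -> ~Z)), ~(V | X).
            ~(V | X): α-rule — add ~V, ~X.
            × closes — contains both V and ~V.
          branch 2.2.2 (add ~~((Z | (W -> ~Z)) -> (V | X)), ~(W | V)):
            ~(W | V): α-rule — add ~W, ~V.
            × closes — contains both V and ~V.
7 branches closed, 4 open.
An open branch gives a countermodel: X=false, Y=false (unmentioned atoms arbitrary); under it the original formula is false.

Not valid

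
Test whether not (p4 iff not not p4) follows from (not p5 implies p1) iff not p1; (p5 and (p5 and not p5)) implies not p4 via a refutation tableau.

Initial set: {((not p5 implies p1) iff not p1); ((p5 and (p5 and not p5)) implies not p4); not not (p4 iff not not p4)}.
((not p5 implies p1) iff not p1): β-rule — branch into (not p5 implies p1), not p1  //  not (not p5 implies p1), not not p1.
  branch 1 (add (not p5 implies p1), not p1):
    ((p5 and (p5 and not p5)) implies not p4): β-rule — branch into not (p5 and (p5 and not p5))  //  not p4.
      branch 1.1 (add not (p5 and (p5 and not p5))):
        not not (p4 iff not not p4): β-rule — branch into p4, not not p4  //  not p4, not not not p4.
          branch 1.1.1 (add p4, not not p4):
            not not p4: drop double negation, giving p4.
            (not p5 implies p1): β-rule — branch into not not p5  //  p1.
              branch 1.1.1.1 (add not not p5):
                not (p5 and (p5 and not p5)): β-rule — branch into not p5  //  not (p5 and not p5).
                  branch 1.1.1.1.1 (add not p5):
                    × closes — contains both p5 and not p5.
                  branch 1.1.1.1.2 (add not (p5 and not p5)):
                    not (p5 and not p5): β-rule — branch into not p5  //  not not p5.
                      branch 1.1.1.1.2.1 (add not p5):
                        × closes — contains both p5 and not p5.
                      branch 1.1.1.1.2.2 (add not not p5):
                        ○ open, literals {p1=false, p4=true, p5=true}.
              branch 1.1.1.2 (add p1):
                × closes — contains both p1 and not p1.
          branch 1.1.2 (add not p4, not not not p4):
            not not not p4: drop double negation, giving not p4.
            (not p5 implies p1): β-rule — branch into not not p5  //  p1.
              branch 1.1.2.1 (add not not p5):
                not (p5 and (p5 and not p5)): β-rule — branch into not p5  //  not (p5 and not p5).
                  branch 1.1.2.1.1 (add not p5):
                    × closes — contains both p5 and not p5.
                  branch 1.1.2.1.2 (add not (p5 and not p5)):
                    not (p5 and not p5): β-rule — branch into not p5  //  not not p5.
                      branch 1.1.2.1.2.1 (add not p5):
                        × closes — contains both p5 and not p5.
                      branch 1.1.2.1.2.2 (add not not p5):
                        ○ open, literals {p1=false, p4=false, p5=true}.
              branch 1.1.2.2 (add p1):
                × closes — contains both p1 and not p1.
      branch 1.2 (add not p4):
        not not (p4 iff not not p4): β-rule — branch into p4, not not p4  //  not p4, not not not p4.
          branch 1.2.1 (add p4, not not p4):
            × closes — contains both p4 and not p4.
          branch 1.2.2 (add not p4, not not not p4):
            not not not p4: drop double negation, giving not p4.
            (not p5 implies p1): β-rule — branch into not not p5  //  p1.
              branch 1.2.2.1 (add not not p5):
                ○ open, literals {p1=false, p4=false, p5=true}.
              branch 1.2.2.2 (add p1):
                × closes — contains both p1 and not p1.
  branch 2 (add not (not p5 implies p1), not not p1):
    not (not p5 implies p1): α-rule — add not p5, not p1.
    × closes — contains both p1 and not p1.
9 branches closed, 3 open.
An open branch gives a countermodel: p1=false, p4=true, p5=true (unmentioned atoms arbitrary); the premises hold there but the conclusion fails.

No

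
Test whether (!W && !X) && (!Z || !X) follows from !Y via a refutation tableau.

Initial set: {!Y; !((!W && !X) && (!Z || !X))}.
!((!W && !X) && (!Z || !X)): β-rule — branch into !(!W && !X)  //  !(!Z || !X).
  branch 1 (add !(!W && !X)):
    !(!W && !X): β-rule — branch into !!W  //  !!X.
      branch 1.1 (add !!W):
        ○ open, literals {W=1, Y=0}.
      branch 1.2 (add !!X):
        ○ open, literals {X=1, Y=0}.
  branch 2 (add !(!Z || !X)):
    !(!Z || !X): α-rule — add !!Z, !!X.
    ○ open, literals {X=1, Y=0, Z=1}.
0 branches closed, 3 open.
An open branch gives a countermodel: W=1, Y=0 (unmentioned atoms arbitrary); the premises hold there but the conclusion fails.

No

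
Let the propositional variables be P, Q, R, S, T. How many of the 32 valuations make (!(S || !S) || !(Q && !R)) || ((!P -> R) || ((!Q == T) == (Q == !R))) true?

Initial set: {((!(S || !S) || !(Q && !R)) || ((!P -> R) || ((!Q == T) == (Q == !R))))}.
((!(S || !S) || !(Q && !R)) || ((!P -> R) || ((!Q == T) == (Q == !R)))): β-rule — branch into (!(S || !S) || !(Q && !R))  //  ((!P -> R) || ((!Q == T) == (Q == !R))).
  branch 1 (add (!(S || !S) || !(Q && !R))):
    (!(S || !S) || !(Q && !R)): β-rule — branch into !(S || !S)  //  !(Q && !R).
      branch 1.1 (add !(S || !S)):
        !(S || !S): α-rule — add !S, !!S.
        × closes — contains both S and !S.
      branch 1.2 (add !(Q && !R)):
        !(Q && !R): β-rule — branch into !Q  //  !!R.
          branch 1.2.1 (add !Q):
            ○ open, literals {Q=0}.
          branch 1.2.2 (add !!R):
            ○ open, literals {R=1}.
  branch 2 (add ((!P -> R) || ((!Q == T) == (Q == !R)))):
    ((!P -> R) || ((!Q == T) == (Q == !R))): β-rule — branch into (!P -> R)  //  ((!Q == T) == (Q == !R)).
      branch 2.1 (add (!P -> R)):
        (!P -> R): β-rule — branch into !!P  //  R.
          branch 2.1.1 (add !!P):
            ○ open, literals {P=1}.
          branch 2.1.2 (add R):
            ○ open, literals {R=1}.
      branch 2.2 (add ((!Q == T) == (Q == !R))):
        ((!Q == T) == (Q == !R)): β-rule — branch into (!Q == T), (Q == !R)  //  !(!Q == T), !(Q == !R).
          branch 2.2.1 (add (!Q == T), (Q == !R)):
            (!Q == T): β-rule — branch into !Q, T  //  !!Q, !T.
              branch 2.2.1.1 (add !Q, T):
                (Q == !R): β-rule — branch into Q, !R  //  !Q, !!R.
                  branch 2.2.1.1.1 (add Q, !R):
                    × closes — contains both Q and !Q.
                  branch 2.2.1.1.2 (add !Q, !!R):
                    ○ open, literals {Q=0, R=1, T=1}.
              branch 2.2.1.2 (add !!Q, !T):
                (Q == !R): β-rule — branch into Q, !R  //  !Q, !!R.
                  branch 2.2.1.2.1 (add Q, !R):
                    ○ open, literals {Q=1, R=0, T=0}.
                  branch 2.2.1.2.2 (add !Q, !!R):
                    × closes — contains both Q and !Q.
          branch 2.2.2 (add !(!Q == T), !(Q == !R)):
            !(!Q == T): β-rule — branch into !Q, !T  //  !!Q, T.
              branch 2.2.2.1 (add !Q, !T):
                !(Q == !R): β-rule — branch into Q, !!R  //  !Q, !R.
                  branch 2.2.2.1.1 (add Q, !!R):
                    × closes — contains both Q and !Q.
                  branch 2.2.2.1.2 (add !Q, !R):
                    ○ open, literals {Q=0, R=0, T=0}.
              branch 2.2.2.2 (add !!Q, T):
                !(Q == !R): β-rule — branch into Q, !!R  //  !Q, !R.
                  branch 2.2.2.2.1 (add Q, !!R):
                    ○ open, literals {Q=1, R=1, T=1}.
                  branch 2.2.2.2.2 (add !Q, !R):
                    × closes — contains both Q and !Q.
5 branches closed, 8 open.
Each open branch fixes some atoms; the unmentioned ones are free. Counting distinct full assignments: branch {Q=0} (P, R, S, T) contributes 16 new; branch {R=1} (P, Q, S, T) contributes 8 new; branch {P=1} (Q, R, S, T) contributes 4 new; branch {R=1} (P, Q, S, T) contributes 0 new; branch {Q=0, R=1, T=1} (P, S) contributes 0 new; branch {Q=1, R=0, T=0} (P, S) contributes 2 new; branch {Q=0, R=0, T=0} (P, S) contributes 0 new; branch {Q=1, R=1, T=1} (P, S) contributes 0 new. Total: 30.

30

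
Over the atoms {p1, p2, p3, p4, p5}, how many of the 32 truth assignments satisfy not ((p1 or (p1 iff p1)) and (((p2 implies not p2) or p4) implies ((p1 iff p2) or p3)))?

6

Initial set: {T not ((p1 or (p1 iff p1)) and (((p2 implies not p2) or p4) implies ((p1 iff p2) or p3)))}.
T not ((p1 or (p1 iff p1)) and (((p2 implies not p2) or p4) implies ((p1 iff p2) or p3))): β-rule — branch into F (p1 or (p1 iff p1))  //  F (((p2 implies not p2) or p4) implies ((p1 iff p2) or p3)).
  branch 1 (add F (p1 or (p1 iff p1))):
    F (p1 or (p1 iff p1)): α-rule — add F p1, F (p1 iff p1).
    F (p1 iff p1): β-rule — branch into T p1, F p1  //  F p1, T p1.
      branch 1.1 (add T p1, F p1):
        × closes — contains both p1 and not p1.
      branch 1.2 (add F p1, T p1):
        × closes — contains both p1 and not p1.
  branch 2 (add F (((p2 implies not p2) or p4) implies ((p1 iff p2) or p3))):
    F (((p2 implies not p2) or p4) implies ((p1 iff p2) or p3)): α-rule — add T ((p2 implies not p2) or p4), F ((p1 iff p2) or p3).
    F ((p1 iff p2) or p3): α-rule — add F (p1 iff p2), F p3.
    T ((p2 implies not p2) or p4): β-rule — branch into T (p2 implies not p2)  //  T p4.
      branch 2.1 (add T (p2 implies not p2)):
        F (p1 iff p2): β-rule — branch into T p1, F p2  //  F p1, T p2.
          branch 2.1.1 (add T p1, F p2):
            T (p2 implies not p2): β-rule — branch into F p2  //  T not p2.
              branch 2.1.1.1 (add F p2):
                ○ open, literals {p1=1, p2=0, p3=0}.
              branch 2.1.1.2 (add T not p2):
                ○ open, literals {p1=1, p2=0, p3=0}.
          branch 2.1.2 (add F p1, T p2):
            T (p2 implies not p2): β-rule — branch into F p2  //  T not p2.
              branch 2.1.2.1 (add F p2):
                × closes — contains both p2 and not p2.
              branch 2.1.2.2 (add T not p2):
                × closes — contains both p2 and not p2.
      branch 2.2 (add T p4):
        F (p1 iff p2): β-rule — branch into T p1, F p2  //  F p1, T p2.
          branch 2.2.1 (add T p1, F p2):
            ○ open, literals {p1=1, p2=0, p3=0, p4=1}.
          branch 2.2.2 (add F p1, T p2):
            ○ open, literals {p1=0, p2=1, p3=0, p4=1}.
4 branches closed, 4 open.
Each open branch fixes some atoms; the unmentioned ones are free. Counting distinct full assignments: branch {p1=1, p2=0, p3=0} (p4, p5) contributes 4 new; branch {p1=1, p2=0, p3=0} (p4, p5) contributes 0 new; branch {p1=1, p2=0, p3=0, p4=1} (p5) contributes 0 new; branch {p1=0, p2=1, p3=0, p4=1} (p5) contributes 2 new. Total: 6.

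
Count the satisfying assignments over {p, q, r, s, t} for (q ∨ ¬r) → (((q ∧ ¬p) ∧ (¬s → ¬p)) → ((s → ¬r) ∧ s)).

Initial set: {((q ∨ ¬r) → (((q ∧ ¬p) ∧ (¬s → ¬p)) → ((s → ¬r) ∧ s)))}.
((q ∨ ¬r) → (((q ∧ ¬p) ∧ (¬s → ¬p)) → ((s → ¬r) ∧ s))): β-rule — branch into ¬(q ∨ ¬r)  //  (((q ∧ ¬p) ∧ (¬s → ¬p)) → ((s → ¬r) ∧ s)).
  branch 1 (add ¬(q ∨ ¬r)):
    ¬(q ∨ ¬r): α-rule — add ¬q, ¬¬r.
    ○ open, literals {q=false, r=true}.
  branch 2 (add (((q ∧ ¬p) ∧ (¬s → ¬p)) → ((s → ¬r) ∧ s))):
    (((q ∧ ¬p) ∧ (¬s → ¬p)) → ((s → ¬r) ∧ s)): β-rule — branch into ¬((q ∧ ¬p) ∧ (¬s → ¬p))  //  ((s → ¬r) ∧ s).
      branch 2.1 (add ¬((q ∧ ¬p) ∧ (¬s → ¬p))):
        ¬((q ∧ ¬p) ∧ (¬s → ¬p)): β-rule — branch into ¬(q ∧ ¬p)  //  ¬(¬s → ¬p).
          branch 2.1.1 (add ¬(q ∧ ¬p)):
            ¬(q ∧ ¬p): β-rule — branch into ¬q  //  ¬¬p.
              branch 2.1.1.1 (add ¬q):
                ○ open, literals {q=false}.
              branch 2.1.1.2 (add ¬¬p):
                ○ open, literals {p=true}.
          branch 2.1.2 (add ¬(¬s → ¬p)):
            ¬(¬s → ¬p): α-rule — add ¬s, ¬¬p.
            ○ open, literals {p=true, s=false}.
      branch 2.2 (add ((s → ¬r) ∧ s)):
        ((s → ¬r) ∧ s): α-rule — add (s → ¬r), s.
        (s → ¬r): β-rule — branch into ¬s  //  ¬r.
          branch 2.2.1 (add ¬s):
            × closes — contains both s and ¬s.
          branch 2.2.2 (add ¬r):
            ○ open, literals {r=false, s=true}.
1 branch closed, 5 open.
Each open branch fixes some atoms; the unmentioned ones are free. Counting distinct full assignments: branch {q=false, r=true} (p, s, t) contributes 8 new; branch {q=false} (p, r, s, t) contributes 8 new; branch {p=true} (q, r, s, t) contributes 8 new; branch {p=true, s=false} (q, r, t) contributes 0 new; branch {r=false, s=true} (p, q, t) contributes 2 new. Total: 26.

26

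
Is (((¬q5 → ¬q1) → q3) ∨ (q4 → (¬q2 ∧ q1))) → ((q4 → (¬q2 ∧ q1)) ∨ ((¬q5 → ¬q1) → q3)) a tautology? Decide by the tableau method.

Assume the negation and expand:
Initial set: {¬((((¬q5 → ¬q1) → q3) ∨ (q4 → (¬q2 ∧ q1))) → ((q4 → (¬q2 ∧ q1)) ∨ ((¬q5 → ¬q1) → q3)))}.
¬((((¬q5 → ¬q1) → q3) ∨ (q4 → (¬q2 ∧ q1))) → ((q4 → (¬q2 ∧ q1)) ∨ ((¬q5 → ¬q1) → q3))): α-rule — add (((¬q5 → ¬q1) → q3) ∨ (q4 → (¬q2 ∧ q1))), ¬((q4 → (¬q2 ∧ q1)) ∨ ((¬q5 → ¬q1) → q3)).
¬((q4 → (¬q2 ∧ q1)) ∨ ((¬q5 → ¬q1) → q3)): α-rule — add ¬(q4 → (¬q2 ∧ q1)), ¬((¬q5 → ¬q1) → q3).
¬(q4 → (¬q2 ∧ q1)): α-rule — add q4, ¬(¬q2 ∧ q1).
¬((¬q5 → ¬q1) → q3): α-rule — add (¬q5 → ¬q1), ¬q3.
(((¬q5 → ¬q1) → q3) ∨ (q4 → (¬q2 ∧ q1))): β-rule — branch into ((¬q5 → ¬q1) → q3)  //  (q4 → (¬q2 ∧ q1)).
  branch 1 (add ((¬q5 → ¬q1) → q3)):
    ¬(¬q2 ∧ q1): β-rule — branch into ¬¬q2  //  ¬q1.
      branch 1.1 (add ¬¬q2):
        (¬q5 → ¬q1): β-rule — branch into ¬¬q5  //  ¬q1.
          branch 1.1.1 (add ¬¬q5):
            ((¬q5 → ¬q1) → q3): β-rule — branch into ¬(¬q5 → ¬q1)  //  q3.
              branch 1.1.1.1 (add ¬(¬q5 → ¬q1)):
                ¬(¬q5 → ¬q1): α-rule — add ¬q5, ¬¬q1.
                × closes — contains both q5 and ¬q5.
              branch 1.1.1.2 (add q3):
                × closes — contains both q3 and ¬q3.
          branch 1.1.2 (add ¬q1):
            ((¬q5 → ¬q1) → q3): β-rule — branch into ¬(¬q5 → ¬q1)  //  q3.
              branch 1.1.2.1 (add ¬(¬q5 → ¬q1)):
                ¬(¬q5 → ¬q1): α-rule — add ¬q5, ¬¬q1.
                × closes — contains both q1 and ¬q1.
              branch 1.1.2.2 (add q3):
                × closes — contains both q3 and ¬q3.
      branch 1.2 (add ¬q1):
        (¬q5 → ¬q1): β-rule — branch into ¬¬q5  //  ¬q1.
          branch 1.2.1 (add ¬¬q5):
            ((¬q5 → ¬q1) → q3): β-rule — branch into ¬(¬q5 → ¬q1)  //  q3.
              branch 1.2.1.1 (add ¬(¬q5 → ¬q1)):
                ¬(¬q5 → ¬q1): α-rule — add ¬q5, ¬¬q1.
                × closes — contains both q5 and ¬q5.
              branch 1.2.1.2 (add q3):
                × closes — contains both q3 and ¬q3.
          branch 1.2.2 (add ¬q1):
            ((¬q5 → ¬q1) → q3): β-rule — branch into ¬(¬q5 → ¬q1)  //  q3.
              branch 1.2.2.1 (add ¬(¬q5 → ¬q1)):
                ¬(¬q5 → ¬q1): α-rule — add ¬q5, ¬¬q1.
                × closes — contains both q1 and ¬q1.
              branch 1.2.2.2 (add q3):
                × closes — contains both q3 and ¬q3.
  branch 2 (add (q4 → (¬q2 ∧ q1))):
    ¬(¬q2 ∧ q1): β-rule — branch into ¬¬q2  //  ¬q1.
      branch 2.1 (add ¬¬q2):
        (¬q5 → ¬q1): β-rule — branch into ¬¬q5  //  ¬q1.
          branch 2.1.1 (add ¬¬q5):
            (q4 → (¬q2 ∧ q1)): β-rule — branch into ¬q4  //  (¬q2 ∧ q1).
              branch 2.1.1.1 (add ¬q4):
                × closes — contains both q4 and ¬q4.
              branch 2.1.1.2 (add (¬q2 ∧ q1)):
                (¬q2 ∧ q1): α-rule — add ¬q2, q1.
                × closes — contains both q2 and ¬q2.
          branch 2.1.2 (add ¬q1):
            (q4 → (¬q2 ∧ q1)): β-rule — branch into ¬q4  //  (¬q2 ∧ q1).
              branch 2.1.2.1 (add ¬q4):
                × closes — contains both q4 and ¬q4.
              branch 2.1.2.2 (add (¬q2 ∧ q1)):
                (¬q2 ∧ q1): α-rule — add ¬q2, q1.
                × closes — contains both q2 and ¬q2.
      branch 2.2 (add ¬q1):
        (¬q5 → ¬q1): β-rule — branch into ¬¬q5  //  ¬q1.
          branch 2.2.1 (add ¬¬q5):
            (q4 → (¬q2 ∧ q1)): β-rule — branch into ¬q4  //  (¬q2 ∧ q1).
              branch 2.2.1.1 (add ¬q4):
                × closes — contains both q4 and ¬q4.
              branch 2.2.1.2 (add (¬q2 ∧ q1)):
                (¬q2 ∧ q1): α-rule — add ¬q2, q1.
                × closes — contains both q1 and ¬q1.
          branch 2.2.2 (add ¬q1):
            (q4 → (¬q2 ∧ q1)): β-rule — branch into ¬q4  //  (¬q2 ∧ q1).
              branch 2.2.2.1 (add ¬q4):
                × closes — contains both q4 and ¬q4.
              branch 2.2.2.2 (add (¬q2 ∧ q1)):
                (¬q2 ∧ q1): α-rule — add ¬q2, q1.
                × closes — contains both q1 and ¬q1.
All 16 branches close.
Every branch closed, so the negation is unsatisfiable and the formula is valid.

Valid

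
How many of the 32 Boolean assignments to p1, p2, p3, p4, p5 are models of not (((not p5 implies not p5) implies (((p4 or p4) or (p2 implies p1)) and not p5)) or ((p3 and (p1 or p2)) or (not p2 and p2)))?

Initial set: {not (((not p5 implies not p5) implies (((p4 or p4) or (p2 implies p1)) and not p5)) or ((p3 and (p1 or p2)) or (not p2 and p2)))}.
not (((not p5 implies not p5) implies (((p4 or p4) or (p2 implies p1)) and not p5)) or ((p3 and (p1 or p2)) or (not p2 and p2))): α-rule — add not ((not p5 implies not p5) implies (((p4 or p4) or (p2 implies p1)) and not p5)), not ((p3 and (p1 or p2)) or (not p2 and p2)).
not ((not p5 implies not p5) implies (((p4 or p4) or (p2 implies p1)) and not p5)): α-rule — add (not p5 implies not p5), not (((p4 or p4) or (p2 implies p1)) and not p5).
not ((p3 and (p1 or p2)) or (not p2 and p2)): α-rule — add not (p3 and (p1 or p2)), not (not p2 and p2).
(not p5 implies not p5): β-rule — branch into not not p5  //  not p5.
  branch 1 (add not not p5):
    not (((p4 or p4) or (p2 implies p1)) and not p5): β-rule — branch into not ((p4 or p4) or (p2 implies p1))  //  not not p5.
      branch 1.1 (add not ((p4 or p4) or (p2 implies p1))):
        not ((p4 or p4) or (p2 implies p1)): α-rule — add not (p4 or p4), not (p2 implies p1).
        not (p4 or p4): α-rule — add not p4, not p4.
        not (p2 implies p1): α-rule — add p2, not p1.
        not (p3 and (p1 or p2)): β-rule — branch into not p3  //  not (p1 or p2).
          branch 1.1.1 (add not p3):
            not (not p2 and p2): β-rule — branch into not not p2  //  not p2.
              branch 1.1.1.1 (add not not p2):
                ○ open, literals {p1=F, p2=T, p3=F, p4=F, p5=T}.
              branch 1.1.1.2 (add not p2):
                × closes — contains both p2 and not p2.
          branch 1.1.2 (add not (p1 or p2)):
            not (p1 or p2): α-rule — add not p1, not p2.
            × closes — contains both p2 and not p2.
      branch 1.2 (add not not p5):
        not (p3 and (p1 or p2)): β-rule — branch into not p3  //  not (p1 or p2).
          branch 1.2.1 (add not p3):
            not (not p2 and p2): β-rule — branch into not not p2  //  not p2.
              branch 1.2.1.1 (add not not p2):
                ○ open, literals {p2=T, p3=F, p5=T}.
              branch 1.2.1.2 (add not p2):
                ○ open, literals {p2=F, p3=F, p5=T}.
          branch 1.2.2 (add not (p1 or p2)):
            not (p1 or p2): α-rule — add not p1, not p2.
            not (not p2 and p2): β-rule — branch into not not p2  //  not p2.
              branch 1.2.2.1 (add not not p2):
                × closes — contains both p2 and not p2.
              branch 1.2.2.2 (add not p2):
                ○ open, literals {p1=F, p2=F, p5=T}.
  branch 2 (add not p5):
    not (((p4 or p4) or (p2 implies p1)) and not p5): β-rule — branch into not ((p4 or p4) or (p2 implies p1))  //  not not p5.
      branch 2.1 (add not ((p4 or p4) or (p2 implies p1))):
        not ((p4 or p4) or (p2 implies p1)): α-rule — add not (p4 or p4), not (p2 implies p1).
        not (p4 or p4): α-rule — add not p4, not p4.
        not (p2 implies p1): α-rule — add p2, not p1.
        not (p3 and (p1 or p2)): β-rule — branch into not p3  //  not (p1 or p2).
          branch 2.1.1 (add not p3):
            not (not p2 and p2): β-rule — branch into not not p2  //  not p2.
              branch 2.1.1.1 (add not not p2):
                ○ open, literals {p1=F, p2=T, p3=F, p4=F, p5=F}.
              branch 2.1.1.2 (add not p2):
                × closes — contains both p2 and not p2.
          branch 2.1.2 (add not (p1 or p2)):
            not (p1 or p2): α-rule — add not p1, not p2.
            × closes — contains both p2 and not p2.
      branch 2.2 (add not not p5):
        × closes — contains both p5 and not p5.
6 branches closed, 5 open.
Each open branch fixes some atoms; the unmentioned ones are free. Counting distinct full assignments: branch {p1=F, p2=T, p3=F, p4=F, p5=T} (none free) contributes 1 new; branch {p2=T, p3=F, p5=T} (p1, p4) contributes 3 new; branch {p2=F, p3=F, p5=T} (p1, p4) contributes 4 new; branch {p1=F, p2=F, p5=T} (p3, p4) contributes 2 new; branch {p1=F, p2=T, p3=F, p4=F, p5=F} (none free) contributes 1 new. Total: 11.

11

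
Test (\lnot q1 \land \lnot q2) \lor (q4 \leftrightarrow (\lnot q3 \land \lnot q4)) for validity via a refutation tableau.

Assume the negation and expand:
Initial set: {\lnot ((\lnot q1 \land \lnot q2) \lor (q4 \leftrightarrow (\lnot q3 \land \lnot q4)))}.
\lnot ((\lnot q1 \land \lnot q2) \lor (q4 \leftrightarrow (\lnot q3 \land \lnot q4))): α-rule — add \lnot (\lnot q1 \land \lnot q2), \lnot (q4 \leftrightarrow (\lnot q3 \land \lnot q4)).
\lnot (\lnot q1 \land \lnot q2): β-rule — branch into \lnot \lnot q1  //  \lnot \lnot q2.
  branch 1 (add \lnot \lnot q1):
    \lnot (q4 \leftrightarrow (\lnot q3 \land \lnot q4)): β-rule — branch into q4, \lnot (\lnot q3 \land \lnot q4)  //  \lnot q4, (\lnot q3 \land \lnot q4).
      branch 1.1 (add q4, \lnot (\lnot q3 \land \lnot q4)):
        \lnot (\lnot q3 \land \lnot q4): β-rule — branch into \lnot \lnot q3  //  \lnot \lnot q4.
          branch 1.1.1 (add \lnot \lnot q3):
            ○ open, literals {q1=true, q3=true, q4=true}.
          branch 1.1.2 (add \lnot \lnot q4):
            ○ open, literals {q1=true, q4=true}.
      branch 1.2 (add \lnot q4, (\lnot q3 \land \lnot q4)):
        (\lnot q3 \land \lnot q4): α-rule — add \lnot q3, \lnot q4.
        ○ open, literals {q1=true, q3=false, q4=false}.
  branch 2 (add \lnot \lnot q2):
    \lnot (q4 \leftrightarrow (\lnot q3 \land \lnot q4)): β-rule — branch into q4, \lnot (\lnot q3 \land \lnot q4)  //  \lnot q4, (\lnot q3 \land \lnot q4).
      branch 2.1 (add q4, \lnot (\lnot q3 \land \lnot q4)):
        \lnot (\lnot q3 \land \lnot q4): β-rule — branch into \lnot \lnot q3  //  \lnot \lnot q4.
          branch 2.1.1 (add \lnot \lnot q3):
            ○ open, literals {q2=true, q3=true, q4=true}.
          branch 2.1.2 (add \lnot \lnot q4):
            ○ open, literals {q2=true, q4=true}.
      branch 2.2 (add \lnot q4, (\lnot q3 \land \lnot q4)):
        (\lnot q3 \land \lnot q4): α-rule — add \lnot q3, \lnot q4.
        ○ open, literals {q2=true, q3=false, q4=false}.
0 branches closed, 6 open.
An open branch gives a countermodel: q1=true, q3=true, q4=true (unmentioned atoms arbitrary); under it the original formula is false.

Not valid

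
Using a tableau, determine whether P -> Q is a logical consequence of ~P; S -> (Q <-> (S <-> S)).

Yes

Initial set: {~P; (S -> (Q <-> (S <-> S))); ~(P -> Q)}.
~(P -> Q): α-rule — add P, ~Q.
× closes — contains both P and ~P.
All 1 branch closes.
Every branch closed, so the premises entail the conclusion.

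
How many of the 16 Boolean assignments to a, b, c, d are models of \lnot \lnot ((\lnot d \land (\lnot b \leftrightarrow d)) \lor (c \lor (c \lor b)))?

Initial set: {\lnot \lnot ((\lnot d \land (\lnot b \leftrightarrow d)) \lor (c \lor (c \lor b)))}.
\lnot \lnot ((\lnot d \land (\lnot b \leftrightarrow d)) \lor (c \lor (c \lor b))): drop double negation, giving ((\lnot d \land (\lnot b \leftrightarrow d)) \lor (c \lor (c \lor b))).
((\lnot d \land (\lnot b \leftrightarrow d)) \lor (c \lor (c \lor b))): β-rule — branch into (\lnot d \land (\lnot b \leftrightarrow d))  //  (c \lor (c \lor b)).
  branch 1 (add (\lnot d \land (\lnot b \leftrightarrow d))):
    (\lnot d \land (\lnot b \leftrightarrow d)): α-rule — add \lnot d, (\lnot b \leftrightarrow d).
    (\lnot b \leftrightarrow d): β-rule — branch into \lnot b, d  //  \lnot \lnot b, \lnot d.
      branch 1.1 (add \lnot b, d):
        × closes — contains both d and \lnot d.
      branch 1.2 (add \lnot \lnot b, \lnot d):
        ○ open, literals {b=T, d=F}.
  branch 2 (add (c \lor (c \lor b))):
    (c \lor (c \lor b)): β-rule — branch into c  //  (c \lor b).
      branch 2.1 (add c):
        ○ open, literals {c=T}.
      branch 2.2 (add (c \lor b)):
        (c \lor b): β-rule — branch into c  //  b.
          branch 2.2.1 (add c):
            ○ open, literals {c=T}.
          branch 2.2.2 (add b):
            ○ open, literals {b=T}.
1 branch closed, 4 open.
Each open branch fixes some atoms; the unmentioned ones are free. Counting distinct full assignments: branch {b=T, d=F} (a, c) contributes 4 new; branch {c=T} (a, b, d) contributes 6 new; branch {c=T} (a, b, d) contributes 0 new; branch {b=T} (a, c, d) contributes 2 new. Total: 12.

12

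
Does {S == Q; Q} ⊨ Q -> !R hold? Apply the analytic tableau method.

No

Initial set: {(S == Q); Q; !(Q -> !R)}.
!(Q -> !R): α-rule — add Q, !!R.
(S == Q): β-rule — branch into S, Q  //  !S, !Q.
  branch 1 (add S, Q):
    ○ open, literals {Q=T, R=T, S=T}.
  branch 2 (add !S, !Q):
    × closes — contains both Q and !Q.
1 branch closed, 1 open.
An open branch gives a countermodel: Q=T, R=T, S=T (unmentioned atoms arbitrary); the premises hold there but the conclusion fails.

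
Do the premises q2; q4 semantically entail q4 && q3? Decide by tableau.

No

Initial set: {q2; q4; !(q4 && q3)}.
!(q4 && q3): β-rule — branch into !q4  //  !q3.
  branch 1 (add !q4):
    × closes — contains both q4 and !q4.
  branch 2 (add !q3):
    ○ open, literals {q2=true, q3=false, q4=true}.
1 branch closed, 1 open.
An open branch gives a countermodel: q2=true, q3=false, q4=true (unmentioned atoms arbitrary); the premises hold there but the conclusion fails.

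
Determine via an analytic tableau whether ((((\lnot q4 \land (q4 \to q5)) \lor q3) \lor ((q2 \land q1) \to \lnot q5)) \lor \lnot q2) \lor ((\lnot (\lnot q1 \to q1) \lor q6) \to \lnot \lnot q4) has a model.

Initial set: {(((((\lnot q4 \land (q4 \to q5)) \lor q3) \lor ((q2 \land q1) \to \lnot q5)) \lor \lnot q2) \lor ((\lnot (\lnot q1 \to q1) \lor q6) \to \lnot \lnot q4))}.
(((((\lnot q4 \land (q4 \to q5)) \lor q3) \lor ((q2 \land q1) \to \lnot q5)) \lor \lnot q2) \lor ((\lnot (\lnot q1 \to q1) \lor q6) \to \lnot \lnot q4)): β-rule — branch into ((((\lnot q4 \land (q4 \to q5)) \lor q3) \lor ((q2 \land q1) \to \lnot q5)) \lor \lnot q2)  //  ((\lnot (\lnot q1 \to q1) \lor q6) \to \lnot \lnot q4).
  branch 1 (add ((((\lnot q4 \land (q4 \to q5)) \lor q3) \lor ((q2 \land q1) \to \lnot q5)) \lor \lnot q2)):
    ((((\lnot q4 \land (q4 \to q5)) \lor q3) \lor ((q2 \land q1) \to \lnot q5)) \lor \lnot q2): β-rule — branch into (((\lnot q4 \land (q4 \to q5)) \lor q3) \lor ((q2 \land q1) \to \lnot q5))  //  \lnot q2.
      branch 1.1 (add (((\lnot q4 \land (q4 \to q5)) \lor q3) \lor ((q2 \land q1) \to \lnot q5))):
        (((\lnot q4 \land (q4 \to q5)) \lor q3) \lor ((q2 \land q1) \to \lnot q5)): β-rule — branch into ((\lnot q4 \land (q4 \to q5)) \lor q3)  //  ((q2 \land q1) \to \lnot q5).
          branch 1.1.1 (add ((\lnot q4 \land (q4 \to q5)) \lor q3)):
            ((\lnot q4 \land (q4 \to q5)) \lor q3): β-rule — branch into (\lnot q4 \land (q4 \to q5))  //  q3.
              branch 1.1.1.1 (add (\lnot q4 \land (q4 \to q5))):
                (\lnot q4 \land (q4 \to q5)): α-rule — add \lnot q4, (q4 \to q5).
                (q4 \to q5): β-rule — branch into \lnot q4  //  q5.
                  branch 1.1.1.1.1 (add \lnot q4):
                    ○ open, literals {q4=false}.
                  branch 1.1.1.1.2 (add q5):
                    ○ open, literals {q4=false, q5=true}.
              branch 1.1.1.2 (add q3):
                ○ open, literals {q3=true}.
          branch 1.1.2 (add ((q2 \land q1) \to \lnot q5)):
            ((q2 \land q1) \to \lnot q5): β-rule — branch into \lnot (q2 \land q1)  //  \lnot q5.
              branch 1.1.2.1 (add \lnot (q2 \land q1)):
                \lnot (q2 \land q1): β-rule — branch into \lnot q2  //  \lnot q1.
                  branch 1.1.2.1.1 (add \lnot q2):
                    ○ open, literals {q2=false}.
                  branch 1.1.2.1.2 (add \lnot q1):
                    ○ open, literals {q1=false}.
              branch 1.1.2.2 (add \lnot q5):
                ○ open, literals {q5=false}.
      branch 1.2 (add \lnot q2):
        ○ open, literals {q2=false}.
  branch 2 (add ((\lnot (\lnot q1 \to q1) \lor q6) \to \lnot \lnot q4)):
    ((\lnot (\lnot q1 \to q1) \lor q6) \to \lnot \lnot q4): β-rule — branch into \lnot (\lnot (\lnot q1 \to q1) \lor q6)  //  \lnot \lnot q4.
      branch 2.1 (add \lnot (\lnot (\lnot q1 \to q1) \lor q6)):
        \lnot (\lnot (\lnot q1 \to q1) \lor q6): α-rule — add \lnot \lnot (\lnot q1 \to q1), \lnot q6.
        \lnot \lnot (\lnot q1 \to q1): β-rule — branch into \lnot \lnot q1  //  q1.
          branch 2.1.1 (add \lnot \lnot q1):
            ○ open, literals {q1=true, q6=false}.
          branch 2.1.2 (add q1):
            ○ open, literals {q1=true, q6=false}.
      branch 2.2 (add \lnot \lnot q4):
        \lnot \lnot q4: drop double negation, giving q4.
        ○ open, literals {q4=true}.
0 branches closed, 10 open.
An open branch gives a satisfying assignment: q4=false.

Satisfiable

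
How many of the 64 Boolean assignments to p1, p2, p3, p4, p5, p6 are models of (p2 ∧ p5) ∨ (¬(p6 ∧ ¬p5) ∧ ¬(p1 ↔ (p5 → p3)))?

Initial set: {T ((p2 ∧ p5) ∨ (¬(p6 ∧ ¬p5) ∧ ¬(p1 ↔ (p5 → p3))))}.
T ((p2 ∧ p5) ∨ (¬(p6 ∧ ¬p5) ∧ ¬(p1 ↔ (p5 → p3)))): β-rule — branch into T (p2 ∧ p5)  //  T (¬(p6 ∧ ¬p5) ∧ ¬(p1 ↔ (p5 → p3))).
  branch 1 (add T (p2 ∧ p5)):
    T (p2 ∧ p5): α-rule — add T p2, T p5.
    ○ open, literals {p2=true, p5=true}.
  branch 2 (add T (¬(p6 ∧ ¬p5) ∧ ¬(p1 ↔ (p5 → p3)))):
    T (¬(p6 ∧ ¬p5) ∧ ¬(p1 ↔ (p5 → p3))): α-rule — add T ¬(p6 ∧ ¬p5), T ¬(p1 ↔ (p5 → p3)).
    T ¬(p6 ∧ ¬p5): β-rule — branch into F p6  //  F ¬p5.
      branch 2.1 (add F p6):
        T ¬(p1 ↔ (p5 → p3)): β-rule — branch into T p1, F (p5 → p3)  //  F p1, T (p5 → p3).
          branch 2.1.1 (add T p1, F (p5 → p3)):
            F (p5 → p3): α-rule — add T p5, F p3.
            ○ open, literals {p1=true, p3=false, p5=true, p6=false}.
          branch 2.1.2 (add F p1, T (p5 → p3)):
            T (p5 → p3): β-rule — branch into F p5  //  T p3.
              branch 2.1.2.1 (add F p5):
                ○ open, literals {p1=false, p5=false, p6=false}.
              branch 2.1.2.2 (add T p3):
                ○ open, literals {p1=false, p3=true, p6=false}.
      branch 2.2 (add F ¬p5):
        T ¬(p1 ↔ (p5 → p3)): β-rule — branch into T p1, F (p5 → p3)  //  F p1, T (p5 → p3).
          branch 2.2.1 (add T p1, F (p5 → p3)):
            F (p5 → p3): α-rule — add T p5, F p3.
            ○ open, literals {p1=true, p3=false, p5=true}.
          branch 2.2.2 (add F p1, T (p5 → p3)):
            T (p5 → p3): β-rule — branch into F p5  //  T p3.
              branch 2.2.2.1 (add F p5):
                × closes — contains both p5 and ¬p5.
              branch 2.2.2.2 (add T p3):
                ○ open, literals {p1=false, p3=true, p5=true}.
1 branch closed, 6 open.
Each open branch fixes some atoms; the unmentioned ones are free. Counting distinct full assignments: branch {p2=true, p5=true} (p1, p3, p4, p6) contributes 16 new; branch {p1=true, p3=false, p5=true, p6=false} (p2, p4) contributes 2 new; branch {p1=false, p5=false, p6=false} (p2, p3, p4) contributes 8 new; branch {p1=false, p3=true, p6=false} (p2, p4, p5) contributes 2 new; branch {p1=true, p3=false, p5=true} (p2, p4, p6) contributes 2 new; branch {p1=false, p3=true, p5=true} (p2, p4, p6) contributes 2 new. Total: 32.

32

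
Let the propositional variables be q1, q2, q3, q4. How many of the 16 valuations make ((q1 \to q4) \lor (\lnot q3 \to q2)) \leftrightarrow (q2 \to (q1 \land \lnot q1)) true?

Initial set: {(((q1 \to q4) \lor (\lnot q3 \to q2)) \leftrightarrow (q2 \to (q1 \land \lnot q1)))}.
(((q1 \to q4) \lor (\lnot q3 \to q2)) \leftrightarrow (q2 \to (q1 \land \lnot q1))): β-rule — branch into ((q1 \to q4) \lor (\lnot q3 \to q2)), (q2 \to (q1 \land \lnot q1))  //  \lnot ((q1 \to q4) \lor (\lnot q3 \to q2)), \lnot (q2 \to (q1 \land \lnot q1)).
  branch 1 (add ((q1 \to q4) \lor (\lnot q3 \to q2)), (q2 \to (q1 \land \lnot q1))):
    ((q1 \to q4) \lor (\lnot q3 \to q2)): β-rule — branch into (q1 \to q4)  //  (\lnot q3 \to q2).
      branch 1.1 (add (q1 \to q4)):
        (q2 \to (q1 \land \lnot q1)): β-rule — branch into \lnot q2  //  (q1 \land \lnot q1).
          branch 1.1.1 (add \lnot q2):
            (q1 \to q4): β-rule — branch into \lnot q1  //  q4.
              branch 1.1.1.1 (add \lnot q1):
                ○ open, literals {q1=0, q2=0}.
              branch 1.1.1.2 (add q4):
                ○ open, literals {q2=0, q4=1}.
          branch 1.1.2 (add (q1 \land \lnot q1)):
            (q1 \land \lnot q1): α-rule — add q1, \lnot q1.
            × closes — contains both q1 and \lnot q1.
      branch 1.2 (add (\lnot q3 \to q2)):
        (q2 \to (q1 \land \lnot q1)): β-rule — branch into \lnot q2  //  (q1 \land \lnot q1).
          branch 1.2.1 (add \lnot q2):
            (\lnot q3 \to q2): β-rule — branch into \lnot \lnot q3  //  q2.
              branch 1.2.1.1 (add \lnot \lnot q3):
                ○ open, literals {q2=0, q3=1}.
              branch 1.2.1.2 (add q2):
                × closes — contains both q2 and \lnot q2.
          branch 1.2.2 (add (q1 \land \lnot q1)):
            (q1 \land \lnot q1): α-rule — add q1, \lnot q1.
            × closes — contains both q1 and \lnot q1.
  branch 2 (add \lnot ((q1 \to q4) \lor (\lnot q3 \to q2)), \lnot (q2 \to (q1 \land \lnot q1))):
    \lnot ((q1 \to q4) \lor (\lnot q3 \to q2)): α-rule — add \lnot (q1 \to q4), \lnot (\lnot q3 \to q2).
    \lnot (q2 \to (q1 \land \lnot q1)): α-rule — add q2, \lnot (q1 \land \lnot q1).
    \lnot (q1 \to q4): α-rule — add q1, \lnot q4.
    \lnot (\lnot q3 \to q2): α-rule — add \lnot q3, \lnot q2.
    × closes — contains both q2 and \lnot q2.
4 branches closed, 3 open.
Each open branch fixes some atoms; the unmentioned ones are free. Counting distinct full assignments: branch {q1=0, q2=0} (q3, q4) contributes 4 new; branch {q2=0, q4=1} (q1, q3) contributes 2 new; branch {q2=0, q3=1} (q1, q4) contributes 1 new. Total: 7.

7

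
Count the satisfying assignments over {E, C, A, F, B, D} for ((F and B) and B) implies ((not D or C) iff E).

56

Initial set: {(((F and B) and B) implies ((not D or C) iff E))}.
(((F and B) and B) implies ((not D or C) iff E)): β-rule — branch into not ((F and B) and B)  //  ((not D or C) iff E).
  branch 1 (add not ((F and B) and B)):
    not ((F and B) and B): β-rule — branch into not (F and B)  //  not B.
      branch 1.1 (add not (F and B)):
        not (F and B): β-rule — branch into not F  //  not B.
          branch 1.1.1 (add not F):
            ○ open, literals {F=false}.
          branch 1.1.2 (add not B):
            ○ open, literals {B=false}.
      branch 1.2 (add not B):
        ○ open, literals {B=false}.
  branch 2 (add ((not D or C) iff E)):
    ((not D or C) iff E): β-rule — branch into (not D or C), E  //  not (not D or C), not E.
      branch 2.1 (add (not D or C), E):
        (not D or C): β-rule — branch into not D  //  C.
          branch 2.1.1 (add not D):
            ○ open, literals {D=false, E=true}.
          branch 2.1.2 (add C):
            ○ open, literals {C=true, E=true}.
      branch 2.2 (add not (not D or C), not E):
        not (not D or C): α-rule — add not not D, not C.
        ○ open, literals {C=false, D=true, E=false}.
0 branches closed, 6 open.
Each open branch fixes some atoms; the unmentioned ones are free. Counting distinct full assignments: branch {F=false} (E, C, A, B, D) contributes 32 new; branch {B=false} (E, C, A, F, D) contributes 16 new; branch {B=false} (E, C, A, F, D) contributes 0 new; branch {D=false, E=true} (C, A, F, B) contributes 4 new; branch {C=true, E=true} (A, F, B, D) contributes 2 new; branch {C=false, D=true, E=false} (A, F, B) contributes 2 new. Total: 56.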